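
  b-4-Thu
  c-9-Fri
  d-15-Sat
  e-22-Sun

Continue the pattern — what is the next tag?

Letter: b, c, d, e → f (letters move forward 1 place in the alphabet).
Second component: differences are 5, 6, 7, … (increasing by 1 each time); 4, 9, 15, 22 → 30.
Day: runs through the weekdays Mon→Sun, so Thu, Fri, Sat, Sun → Mon.
So the next tag is f-30-Mon.

f-30-Mon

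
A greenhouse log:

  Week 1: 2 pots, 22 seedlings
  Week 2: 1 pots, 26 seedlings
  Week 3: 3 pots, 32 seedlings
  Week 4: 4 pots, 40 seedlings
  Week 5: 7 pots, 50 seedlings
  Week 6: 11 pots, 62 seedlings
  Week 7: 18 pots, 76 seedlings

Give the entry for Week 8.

Pots: each term is the sum of the two before it; 2, 1, 3, 4, 7, 11, 18 → 29.
Seedlings: 22, 26, 32, 40, 50, 62, 76 → 92 (differences are 4, 6, 8, … (increasing by 2 each time)).
Combining the parts gives 29 pots, 92 seedlings.

29 pots, 92 seedlings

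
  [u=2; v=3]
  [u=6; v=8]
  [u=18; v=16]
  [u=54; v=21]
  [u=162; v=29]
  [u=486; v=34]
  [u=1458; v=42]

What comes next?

U: 2, 6, 18, 54, 162, 486, 1458 → 4374 (×3 each step).
V goes 3, 8, 16, 21, 29, 34, 42 → 47 (alternating steps +5, +8, +5, +8, …).
So the next tuple is [u=4374; v=47].

[u=4374; v=47]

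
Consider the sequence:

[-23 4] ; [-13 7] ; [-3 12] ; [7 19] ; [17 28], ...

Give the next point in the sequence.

First part: -23, -13, -3, 7, 17 → 27 (+10 each step).
Second part: 4, 7, 12, 19, 28 → 39 (differences are 3, 5, 7, … (increasing by 2 each time)).
Putting it together: [27 39].

[27 39]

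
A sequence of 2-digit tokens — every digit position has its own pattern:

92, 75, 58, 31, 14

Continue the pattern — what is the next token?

For the first digit, −2 each step, mod 10: 9, 7, 5, 3, 1 → 9.
Second digit: 2, 5, 8, 1, 4 → 7 (+3 each step, mod 10).
Putting it together: 97.

97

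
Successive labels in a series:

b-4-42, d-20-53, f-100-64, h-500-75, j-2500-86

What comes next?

Letter — letters move forward 2 places in the alphabet: b, d, f, h, j → l.
Second component: ×5 each step; 4, 20, 100, 500, 2500 → 12500.
Third component: 42, 53, 64, 75, 86 → 97 (+11 each step).
Putting it together: l-12500-97.

l-12500-97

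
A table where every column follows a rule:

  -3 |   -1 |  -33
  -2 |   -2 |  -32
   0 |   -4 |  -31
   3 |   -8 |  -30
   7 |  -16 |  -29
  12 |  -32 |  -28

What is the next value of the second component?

-64

Second component: -1, -2, -4, -8, -16, -32 → -64 (×2 each step).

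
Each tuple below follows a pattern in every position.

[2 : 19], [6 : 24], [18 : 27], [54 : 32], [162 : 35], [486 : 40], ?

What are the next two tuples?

First entry goes 2, 6, 18, 54, 162, 486 → 1458 → 4374 (×3 each step).
Second entry goes 19, 24, 27, 32, 35, 40 → 43 → 48 (alternating steps +5, +3, +5, +3, …).
So the next two tuples are [1458 : 43] and [4374 : 48].

[1458 : 43], [4374 : 48]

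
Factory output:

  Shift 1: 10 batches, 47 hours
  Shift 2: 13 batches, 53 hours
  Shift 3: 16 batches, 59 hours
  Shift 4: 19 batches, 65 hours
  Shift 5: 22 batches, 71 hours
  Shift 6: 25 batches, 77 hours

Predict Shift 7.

Batches goes 10, 13, 16, 19, 22, 25 → 28 (+3 each step).
Hours: +6 each step; 47, 53, 59, 65, 71, 77 → 83.
Combining the parts gives 28 batches, 83 hours.

28 batches, 83 hours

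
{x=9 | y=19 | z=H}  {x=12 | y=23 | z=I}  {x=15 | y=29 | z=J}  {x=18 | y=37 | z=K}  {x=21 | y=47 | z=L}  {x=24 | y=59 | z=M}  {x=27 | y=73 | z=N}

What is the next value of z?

Z: letters move forward 1 place in the alphabet, so H, I, J, K, L, M, N → O.

O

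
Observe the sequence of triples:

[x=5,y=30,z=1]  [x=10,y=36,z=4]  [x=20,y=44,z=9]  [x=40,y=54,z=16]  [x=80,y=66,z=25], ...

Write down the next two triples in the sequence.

[x=160,y=80,z=36], [x=320,y=96,z=49]

For the x, ×2 each step: 5, 10, 20, 40, 80 → 160 → 320.
Y goes 30, 36, 44, 54, 66 → 80 → 96 (differences are 6, 8, 10, … (increasing by 2 each time)).
Z: perfect squares: 1², 2², 3², …; 1, 4, 9, 16, 25 → 36 → 49.
Putting the parts together: [x=160,y=80,z=36] and then [x=320,y=96,z=49].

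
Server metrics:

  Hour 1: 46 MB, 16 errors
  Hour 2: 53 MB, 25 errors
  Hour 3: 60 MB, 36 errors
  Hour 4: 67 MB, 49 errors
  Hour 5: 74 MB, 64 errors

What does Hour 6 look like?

MB — +7 each step: 46, 53, 60, 67, 74 → 81.
Errors — perfect squares: 4², 5², 6², …: 16, 25, 36, 49, 64 → 81.
So the next record is 81 MB, 81 errors.

81 MB, 81 errors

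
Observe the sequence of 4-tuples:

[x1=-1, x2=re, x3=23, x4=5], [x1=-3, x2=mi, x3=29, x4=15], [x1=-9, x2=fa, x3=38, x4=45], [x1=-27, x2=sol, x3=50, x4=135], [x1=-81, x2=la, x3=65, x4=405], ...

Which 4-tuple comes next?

X1: ×3 each step; -1, -3, -9, -27, -81 → -243.
X2 — runs through the solfège scale do→ti: re, mi, fa, sol, la → ti.
For the x3, differences are 6, 9, 12, … (increasing by 3 each time): 23, 29, 38, 50, 65 → 83.
X4: ×3 each step; 5, 15, 45, 135, 405 → 1215.
Combining the parts gives [x1=-243, x2=ti, x3=83, x4=1215].

[x1=-243, x2=ti, x3=83, x4=1215]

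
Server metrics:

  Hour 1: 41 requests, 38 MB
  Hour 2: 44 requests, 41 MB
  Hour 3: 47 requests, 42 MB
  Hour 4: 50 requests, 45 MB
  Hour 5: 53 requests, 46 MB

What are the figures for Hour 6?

Requests goes 41, 44, 47, 50, 53 → 56 (+3 each step).
MB: 38, 41, 42, 45, 46 → 49 (alternating steps +3, +1, +3, +1, …).
So the next record is 56 requests, 49 MB.

56 requests, 49 MB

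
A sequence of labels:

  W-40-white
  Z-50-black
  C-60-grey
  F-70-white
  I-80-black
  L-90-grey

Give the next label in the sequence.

O-100-white

For the letter, letters move forward 3 places in the alphabet, wrapping Z→A: W, Z, C, F, I, L → O.
Second component: 40, 50, 60, 70, 80, 90 → 100 (+10 each step).
For the shade, repeats white → black → grey: white, black, grey, white, black, grey → white.
So the next label is O-100-white.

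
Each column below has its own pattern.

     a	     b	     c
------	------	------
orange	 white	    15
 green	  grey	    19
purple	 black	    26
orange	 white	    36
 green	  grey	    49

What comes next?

purple  black  65

For the column a, repeats orange → green → purple: orange, green, purple, orange, green → purple.
Column b — repeats white → grey → black: white, grey, black, white, grey → black.
Column c: 15, 19, 26, 36, 49 → 65 (differences are 4, 7, 10, … (increasing by 3 each time)).
Putting it together: purple  black  65.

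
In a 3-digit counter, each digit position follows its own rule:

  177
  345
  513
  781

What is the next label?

First digit: 1, 3, 5, 7 → 9 (+2 each step, mod 10).
Second digit: −3 each step, mod 10, so 7, 4, 1, 8 → 5.
For the third digit, −2 each step, mod 10: 7, 5, 3, 1 → 9.
Combining the parts gives 959.

959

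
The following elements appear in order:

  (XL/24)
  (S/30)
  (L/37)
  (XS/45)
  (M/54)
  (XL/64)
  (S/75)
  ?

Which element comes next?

(L/87)

For the size, repeats XL → S → L → XS → M: XL, S, L, XS, M, XL, S → L.
Second slot: differences are 6, 7, 8, … (increasing by 1 each time), so 24, 30, 37, 45, 54, 64, 75 → 87.
Combining the parts gives (L/87).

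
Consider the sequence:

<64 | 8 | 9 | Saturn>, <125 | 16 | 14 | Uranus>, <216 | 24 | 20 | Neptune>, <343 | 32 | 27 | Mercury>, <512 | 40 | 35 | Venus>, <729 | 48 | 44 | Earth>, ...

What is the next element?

<1000 | 56 | 54 | Mars>

For the first value, perfect cubes: 4³, 5³, 6³, …: 64, 125, 216, 343, 512, 729 → 1000.
Second value goes 8, 16, 24, 32, 40, 48 → 56 (+8 each step).
For the third value, differences are 5, 6, 7, … (increasing by 1 each time): 9, 14, 20, 27, 35, 44 → 54.
Planet goes Saturn, Uranus, Neptune, Mercury, Venus, Earth → Mars (runs through the planets Mercury→Neptune).
Putting it together: <1000 | 56 | 54 | Mars>.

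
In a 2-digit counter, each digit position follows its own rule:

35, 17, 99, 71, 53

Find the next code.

First digit goes 3, 1, 9, 7, 5 → 3 (−2 each step, mod 10).
For the second digit, +2 each step, mod 10: 5, 7, 9, 1, 3 → 5.
Putting it together: 35.

35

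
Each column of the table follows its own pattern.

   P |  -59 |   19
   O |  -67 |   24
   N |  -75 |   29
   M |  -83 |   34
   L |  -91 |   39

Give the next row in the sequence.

Letter — letters move back 1 place in the alphabet: P, O, N, M, L → K.
Second component: -59, -67, -75, -83, -91 → -99 (−8 each step).
Third component: 19, 24, 29, 34, 39 → 44 (+5 each step).
So the next row is K  -99  44.

K  -99  44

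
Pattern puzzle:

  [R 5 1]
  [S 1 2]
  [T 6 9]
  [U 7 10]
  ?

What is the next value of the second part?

Second part: 5, 1, 6, 7 → 13 (each term is the sum of the two before it).

13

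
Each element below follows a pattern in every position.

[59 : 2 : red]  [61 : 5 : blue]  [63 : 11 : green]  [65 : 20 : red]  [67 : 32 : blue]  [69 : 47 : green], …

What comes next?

[71 : 65 : red]

First value — +2 each step: 59, 61, 63, 65, 67, 69 → 71.
Second value: differences are 3, 6, 9, … (increasing by 3 each time), so 2, 5, 11, 20, 32, 47 → 65.
For the colour, repeats red → blue → green: red, blue, green, red, blue, green → red.
So the next element is [71 : 65 : red].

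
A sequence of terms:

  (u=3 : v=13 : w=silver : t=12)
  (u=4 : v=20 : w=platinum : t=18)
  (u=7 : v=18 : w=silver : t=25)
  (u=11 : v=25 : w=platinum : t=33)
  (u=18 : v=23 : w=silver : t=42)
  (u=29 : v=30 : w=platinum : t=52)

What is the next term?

U: 3, 4, 7, 11, 18, 29 → 47 (each term is the sum of the two before it).
For the v, alternating steps +7, −2, +7, −2, …: 13, 20, 18, 25, 23, 30 → 28.
W: alternates silver ↔ platinum, so silver, platinum, silver, platinum, silver, platinum → silver.
For the t, differences are 6, 7, 8, … (increasing by 1 each time): 12, 18, 25, 33, 42, 52 → 63.
So the next term is (u=47 : v=28 : w=silver : t=63).

(u=47 : v=28 : w=silver : t=63)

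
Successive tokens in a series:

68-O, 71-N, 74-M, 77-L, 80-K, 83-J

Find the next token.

First component: +3 each step, so 68, 71, 74, 77, 80, 83 → 86.
Letter: letters move back 1 place in the alphabet, so O, N, M, L, K, J → I.
Putting it together: 86-I.

86-I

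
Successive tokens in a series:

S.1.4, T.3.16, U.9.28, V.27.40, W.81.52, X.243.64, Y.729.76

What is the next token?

Letter: letters move forward 1 place in the alphabet, so S, T, U, V, W, X, Y → Z.
Second component: ×3 each step; 1, 3, 9, 27, 81, 243, 729 → 2187.
Third component — +12 each step: 4, 16, 28, 40, 52, 64, 76 → 88.
Putting it together: Z.2187.88.

Z.2187.88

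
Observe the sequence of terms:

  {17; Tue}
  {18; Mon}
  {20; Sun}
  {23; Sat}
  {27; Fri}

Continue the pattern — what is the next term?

First coordinate goes 17, 18, 20, 23, 27 → 32 (differences are 1, 2, 3, … (increasing by 1 each time)).
Day goes Tue, Mon, Sun, Sat, Fri → Thu (runs backward through the weekdays Mon→Sun).
Combining the parts gives {32; Thu}.

{32; Thu}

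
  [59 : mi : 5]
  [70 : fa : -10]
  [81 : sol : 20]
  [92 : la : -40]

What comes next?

[103 : ti : 80]

For the first entry, +11 each step: 59, 70, 81, 92 → 103.
Note: runs through the solfège scale do→ti; mi, fa, sol, la → ti.
Third entry — ×(-2) each step: 5, -10, 20, -40 → 80.
Putting it together: [103 : ti : 80].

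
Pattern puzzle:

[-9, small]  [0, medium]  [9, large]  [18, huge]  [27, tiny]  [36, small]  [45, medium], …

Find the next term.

First entry goes -9, 0, 9, 18, 27, 36, 45 → 54 (+9 each step).
Size goes small, medium, large, huge, tiny, small, medium → large (repeats small → medium → large → huge → tiny).
So the next term is [54, large].

[54, large]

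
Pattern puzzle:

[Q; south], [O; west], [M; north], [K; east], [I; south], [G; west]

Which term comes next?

For the letter, letters move back 2 places in the alphabet: Q, O, M, K, I, G → E.
Direction — repeats south → west → north → east: south, west, north, east, south, west → north.
Combining the parts gives [E; north].

[E; north]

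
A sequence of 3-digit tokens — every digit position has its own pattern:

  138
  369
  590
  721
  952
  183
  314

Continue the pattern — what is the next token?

First digit: 1, 3, 5, 7, 9, 1, 3 → 5 (+2 each step, mod 10).
Second digit: +3 each step, mod 10, so 3, 6, 9, 2, 5, 8, 1 → 4.
Third digit: +1 each step, mod 10; 8, 9, 0, 1, 2, 3, 4 → 5.
Putting it together: 545.

545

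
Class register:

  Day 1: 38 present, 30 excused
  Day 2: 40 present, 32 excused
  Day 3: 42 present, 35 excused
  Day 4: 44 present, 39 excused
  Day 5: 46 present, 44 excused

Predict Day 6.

48 present, 50 excused

Present: +2 each step; 38, 40, 42, 44, 46 → 48.
Excused: differences are 2, 3, 4, … (increasing by 1 each time), so 30, 32, 35, 39, 44 → 50.
So the next line is 48 present, 50 excused.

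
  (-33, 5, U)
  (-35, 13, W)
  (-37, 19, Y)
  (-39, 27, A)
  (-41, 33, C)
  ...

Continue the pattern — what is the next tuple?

(-43, 41, E)

First component: −2 each step, so -33, -35, -37, -39, -41 → -43.
For the second component, alternating steps +8, +6, +8, +6, …: 5, 13, 19, 27, 33 → 41.
Letter: letters move forward 2 places in the alphabet, wrapping Z→A, so U, W, Y, A, C → E.
So the next tuple is (-43, 41, E).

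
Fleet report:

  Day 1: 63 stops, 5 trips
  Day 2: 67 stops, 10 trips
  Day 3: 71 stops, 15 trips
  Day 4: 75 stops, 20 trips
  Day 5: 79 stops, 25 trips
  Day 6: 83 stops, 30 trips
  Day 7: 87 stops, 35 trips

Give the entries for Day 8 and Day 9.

Stops: +4 each step; 63, 67, 71, 75, 79, 83, 87 → 91 → 95.
Trips: +5 each step, so 5, 10, 15, 20, 25, 30, 35 → 40 → 45.
Putting the parts together: 91 stops, 40 trips and then 95 stops, 45 trips.

91 stops, 40 trips; 95 stops, 45 trips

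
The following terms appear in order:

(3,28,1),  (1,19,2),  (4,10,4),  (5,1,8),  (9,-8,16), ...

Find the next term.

First coordinate: each term is the sum of the two before it; 3, 1, 4, 5, 9 → 14.
For the second coordinate, −9 each step: 28, 19, 10, 1, -8 → -17.
For the third coordinate, ×2 each step: 1, 2, 4, 8, 16 → 32.
So the next term is (14,-17,32).

(14,-17,32)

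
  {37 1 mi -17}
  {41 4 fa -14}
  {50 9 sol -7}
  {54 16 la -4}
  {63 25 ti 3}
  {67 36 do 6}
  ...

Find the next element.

{76 49 re 13}

First coordinate: 37, 41, 50, 54, 63, 67 → 76 (alternating steps +4, +9, +4, +9, …).
Second coordinate — perfect squares: 1², 2², 3², …: 1, 4, 9, 16, 25, 36 → 49.
Note: runs through the solfège scale do→ti; mi, fa, sol, la, ti, do → re.
Fourth coordinate goes -17, -14, -7, -4, 3, 6 → 13 (alternating steps +3, +7, +3, +7, …).
Combining the parts gives {76 49 re 13}.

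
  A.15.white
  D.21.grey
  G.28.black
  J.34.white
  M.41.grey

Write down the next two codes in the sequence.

P.47.black, S.54.white

Letter: A, D, G, J, M → P → S (letters move forward 3 places in the alphabet).
Second component — alternating steps +6, +7, +6, +7, …: 15, 21, 28, 34, 41 → 47 → 54.
Shade — repeats white → grey → black: white, grey, black, white, grey → black → white.
So the next two codes are P.47.black and S.54.white.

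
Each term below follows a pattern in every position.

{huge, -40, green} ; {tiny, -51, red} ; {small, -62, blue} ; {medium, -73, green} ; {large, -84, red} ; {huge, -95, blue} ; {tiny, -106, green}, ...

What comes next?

Size: repeats huge → tiny → small → medium → large; huge, tiny, small, medium, large, huge, tiny → small.
Second part goes -40, -51, -62, -73, -84, -95, -106 → -117 (−11 each step).
For the colour, repeats green → red → blue: green, red, blue, green, red, blue, green → red.
So the next term is {small, -117, red}.

{small, -117, red}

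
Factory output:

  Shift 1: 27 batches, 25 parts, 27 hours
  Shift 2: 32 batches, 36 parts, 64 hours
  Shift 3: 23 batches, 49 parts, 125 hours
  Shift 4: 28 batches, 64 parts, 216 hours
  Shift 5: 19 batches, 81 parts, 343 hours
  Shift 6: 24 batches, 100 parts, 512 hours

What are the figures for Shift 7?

15 batches, 121 parts, 729 hours

Batches: alternating steps +5, −9, +5, −9, …; 27, 32, 23, 28, 19, 24 → 15.
Parts goes 25, 36, 49, 64, 81, 100 → 121 (perfect squares: 5², 6², 7², …).
Hours: perfect cubes: 3³, 4³, 5³, …; 27, 64, 125, 216, 343, 512 → 729.
Combining the parts gives 15 batches, 121 parts, 729 hours.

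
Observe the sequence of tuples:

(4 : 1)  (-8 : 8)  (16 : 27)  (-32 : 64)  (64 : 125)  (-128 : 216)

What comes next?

(256 : 343)

First component — ×(-2) each step: 4, -8, 16, -32, 64, -128 → 256.
Second component goes 1, 8, 27, 64, 125, 216 → 343 (perfect cubes: 1³, 2³, 3³, …).
Combining the parts gives (256 : 343).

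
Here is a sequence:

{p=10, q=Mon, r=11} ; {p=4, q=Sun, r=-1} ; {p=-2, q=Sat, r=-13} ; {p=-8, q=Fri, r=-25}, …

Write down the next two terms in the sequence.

{p=-14, q=Thu, r=-37}, {p=-20, q=Wed, r=-49}

For the p, −6 each step: 10, 4, -2, -8 → -14 → -20.
For the q, runs backward through the weekdays Mon→Sun: Mon, Sun, Sat, Fri → Thu → Wed.
R — −12 each step: 11, -1, -13, -25 → -37 → -49.
Putting the parts together: {p=-14, q=Thu, r=-37} and then {p=-20, q=Wed, r=-49}.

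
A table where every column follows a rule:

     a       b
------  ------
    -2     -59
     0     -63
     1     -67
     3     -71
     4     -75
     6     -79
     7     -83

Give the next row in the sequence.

9  -87

Column a — alternating steps +2, +1, +2, +1, …: -2, 0, 1, 3, 4, 6, 7 → 9.
Column b: −4 each step; -59, -63, -67, -71, -75, -79, -83 → -87.
So the next row is 9  -87.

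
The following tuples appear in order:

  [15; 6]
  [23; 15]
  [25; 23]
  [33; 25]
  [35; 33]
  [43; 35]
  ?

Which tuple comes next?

First value goes 15, 23, 25, 33, 35, 43 → 45 (alternating steps +8, +2, +8, +2, …).
Second value goes 6, 15, 23, 25, 33, 35 → 43 (always the previous value of the first value).
So the next tuple is [45; 43].

[45; 43]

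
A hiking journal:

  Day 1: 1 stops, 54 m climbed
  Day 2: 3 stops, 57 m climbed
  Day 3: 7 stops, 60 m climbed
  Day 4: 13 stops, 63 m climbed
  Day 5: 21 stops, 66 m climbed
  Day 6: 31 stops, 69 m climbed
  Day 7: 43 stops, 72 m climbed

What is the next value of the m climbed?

75

M climbed goes 54, 57, 60, 63, 66, 69, 72 → 75 (+3 each step).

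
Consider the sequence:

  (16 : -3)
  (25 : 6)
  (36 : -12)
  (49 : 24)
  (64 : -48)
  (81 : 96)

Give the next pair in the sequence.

First slot: 16, 25, 36, 49, 64, 81 → 100 (perfect squares: 4², 5², 6², …).
Second slot — ×(-2) each step: -3, 6, -12, 24, -48, 96 → -192.
Combining the parts gives (100 : -192).

(100 : -192)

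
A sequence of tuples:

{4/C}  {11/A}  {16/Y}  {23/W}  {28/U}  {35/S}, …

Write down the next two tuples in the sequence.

{40/Q}, {47/O}

First component — alternating steps +7, +5, +7, +5, …: 4, 11, 16, 23, 28, 35 → 40 → 47.
Letter: C, A, Y, W, U, S → Q → O (letters move back 2 places in the alphabet, wrapping A→Z).
Putting the parts together: {40/Q} and then {47/O}.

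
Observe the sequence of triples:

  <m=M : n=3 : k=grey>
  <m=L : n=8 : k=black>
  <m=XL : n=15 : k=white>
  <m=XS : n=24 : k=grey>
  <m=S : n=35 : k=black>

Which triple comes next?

M: M, L, XL, XS, S → M (runs through clothing sizes XS→XL).
N: differences are 5, 7, 9, … (increasing by 2 each time), so 3, 8, 15, 24, 35 → 48.
K: repeats grey → black → white; grey, black, white, grey, black → white.
Combining the parts gives <m=M : n=48 : k=white>.

<m=M : n=48 : k=white>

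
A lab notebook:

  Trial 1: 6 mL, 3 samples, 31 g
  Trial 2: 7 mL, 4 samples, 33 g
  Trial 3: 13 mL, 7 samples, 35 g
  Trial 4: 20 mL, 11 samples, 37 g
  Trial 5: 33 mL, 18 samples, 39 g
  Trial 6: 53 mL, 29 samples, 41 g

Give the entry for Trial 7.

ML — each term is the sum of the two before it: 6, 7, 13, 20, 33, 53 → 86.
Samples goes 3, 4, 7, 11, 18, 29 → 47 (each term is the sum of the two before it).
G: +2 each step; 31, 33, 35, 37, 39, 41 → 43.
So the next record is 86 mL, 47 samples, 43 g.

86 mL, 47 samples, 43 g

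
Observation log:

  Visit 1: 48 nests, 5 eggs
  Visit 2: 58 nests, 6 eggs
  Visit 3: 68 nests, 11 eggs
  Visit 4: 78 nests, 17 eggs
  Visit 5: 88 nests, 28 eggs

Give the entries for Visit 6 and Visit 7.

98 nests, 45 eggs; 108 nests, 73 eggs

Nests: +10 each step; 48, 58, 68, 78, 88 → 98 → 108.
Eggs goes 5, 6, 11, 17, 28 → 45 → 73 (each term is the sum of the two before it).
Putting the parts together: 98 nests, 45 eggs and then 108 nests, 73 eggs.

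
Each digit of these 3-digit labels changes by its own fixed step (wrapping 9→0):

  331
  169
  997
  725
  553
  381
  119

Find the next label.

First digit — −2 each step, mod 10: 3, 1, 9, 7, 5, 3, 1 → 9.
Second digit: 3, 6, 9, 2, 5, 8, 1 → 4 (+3 each step, mod 10).
Third digit goes 1, 9, 7, 5, 3, 1, 9 → 7 (−2 each step, mod 10).
So the next label is 947.

947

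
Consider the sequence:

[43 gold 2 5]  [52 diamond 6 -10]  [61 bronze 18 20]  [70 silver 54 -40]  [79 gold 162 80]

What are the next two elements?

[88 diamond 486 -160], [97 bronze 1458 320]

First value: +9 each step, so 43, 52, 61, 70, 79 → 88 → 97.
Rank: repeats gold → diamond → bronze → silver; gold, diamond, bronze, silver, gold → diamond → bronze.
For the third value, ×3 each step: 2, 6, 18, 54, 162 → 486 → 1458.
Fourth value goes 5, -10, 20, -40, 80 → -160 → 320 (×(-2) each step).
So the next two elements are [88 diamond 486 -160] and [97 bronze 1458 320].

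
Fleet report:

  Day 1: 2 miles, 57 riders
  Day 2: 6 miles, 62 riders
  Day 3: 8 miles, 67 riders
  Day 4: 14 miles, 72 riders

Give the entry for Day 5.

22 miles, 77 riders

Miles: 2, 6, 8, 14 → 22 (each term is the sum of the two before it).
Riders: 57, 62, 67, 72 → 77 (+5 each step).
Combining the parts gives 22 miles, 77 riders.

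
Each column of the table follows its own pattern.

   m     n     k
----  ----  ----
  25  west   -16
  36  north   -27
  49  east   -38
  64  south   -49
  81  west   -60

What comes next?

100  north  -71

Column m: 25, 36, 49, 64, 81 → 100 (perfect squares: 5², 6², 7², …).
Column n — repeats west → north → east → south: west, north, east, south, west → north.
Column k: −11 each step, so -16, -27, -38, -49, -60 → -71.
So the next row is 100  north  -71.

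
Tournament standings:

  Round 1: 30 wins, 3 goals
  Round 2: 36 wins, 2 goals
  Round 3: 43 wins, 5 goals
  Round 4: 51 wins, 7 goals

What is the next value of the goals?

12

For the goals, each term is the sum of the two before it: 3, 2, 5, 7 → 12.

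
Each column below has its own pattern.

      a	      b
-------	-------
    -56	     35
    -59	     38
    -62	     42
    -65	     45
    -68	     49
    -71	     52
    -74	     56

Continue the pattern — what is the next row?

-77  59

Column a: -56, -59, -62, -65, -68, -71, -74 → -77 (−3 each step).
Column b: alternating steps +3, +4, +3, +4, …, so 35, 38, 42, 45, 49, 52, 56 → 59.
Putting it together: -77  59.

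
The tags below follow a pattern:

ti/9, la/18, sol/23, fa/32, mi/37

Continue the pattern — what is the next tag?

re/46

Note: runs backward through the solfège scale do→ti, so ti, la, sol, fa, mi → re.
Second component: 9, 18, 23, 32, 37 → 46 (alternating steps +9, +5, +9, +5, …).
So the next tag is re/46.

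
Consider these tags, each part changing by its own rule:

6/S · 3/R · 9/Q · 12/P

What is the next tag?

21/O

First component: 6, 3, 9, 12 → 21 (each term is the sum of the two before it).
Letter goes S, R, Q, P → O (letters move back 1 place in the alphabet).
Combining the parts gives 21/O.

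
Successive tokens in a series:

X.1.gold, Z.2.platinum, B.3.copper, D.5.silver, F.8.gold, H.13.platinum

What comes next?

For the letter, letters move forward 2 places in the alphabet, wrapping Z→A: X, Z, B, D, F, H → J.
Second component — each term is the sum of the two before it: 1, 2, 3, 5, 8, 13 → 21.
Metal: repeats gold → platinum → copper → silver; gold, platinum, copper, silver, gold, platinum → copper.
Putting it together: J.21.copper.

J.21.copper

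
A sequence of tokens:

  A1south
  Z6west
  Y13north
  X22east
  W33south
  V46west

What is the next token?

U61north

Letter: letters move back 1 place in the alphabet, wrapping A→Z; A, Z, Y, X, W, V → U.
For the second component, differences are 5, 7, 9, … (increasing by 2 each time): 1, 6, 13, 22, 33, 46 → 61.
Direction: repeats south → west → north → east; south, west, north, east, south, west → north.
So the next token is U61north.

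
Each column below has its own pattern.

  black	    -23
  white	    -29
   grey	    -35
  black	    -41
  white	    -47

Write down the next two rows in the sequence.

Shade: repeats black → white → grey, so black, white, grey, black, white → grey → black.
Second component goes -23, -29, -35, -41, -47 → -53 → -59 (−6 each step).
So the next two rows are grey  -53 and black  -59.

grey  -53; black  -59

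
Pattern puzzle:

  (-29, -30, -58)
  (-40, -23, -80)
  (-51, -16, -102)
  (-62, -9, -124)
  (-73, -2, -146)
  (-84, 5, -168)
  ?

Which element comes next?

First entry: −11 each step; -29, -40, -51, -62, -73, -84 → -95.
For the second entry, +7 each step: -30, -23, -16, -9, -2, 5 → 12.
For the third entry, always 2 × the first entry: -58, -80, -102, -124, -146, -168 → -190.
Putting it together: (-95, 12, -190).

(-95, 12, -190)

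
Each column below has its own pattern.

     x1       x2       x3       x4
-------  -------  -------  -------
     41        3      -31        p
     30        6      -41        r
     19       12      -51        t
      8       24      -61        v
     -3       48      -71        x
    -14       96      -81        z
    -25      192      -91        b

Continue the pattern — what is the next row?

-36  384  -101  d

Column x1: −11 each step; 41, 30, 19, 8, -3, -14, -25 → -36.
Column x2: ×2 each step, so 3, 6, 12, 24, 48, 96, 192 → 384.
For the column x3, −10 each step: -31, -41, -51, -61, -71, -81, -91 → -101.
Column x4: letters move forward 2 places in the alphabet, wrapping Z→A, so p, r, t, v, x, z, b → d.
Combining the parts gives -36  384  -101  d.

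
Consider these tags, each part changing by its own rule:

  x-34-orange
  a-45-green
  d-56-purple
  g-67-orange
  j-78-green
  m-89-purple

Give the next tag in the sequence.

p-100-orange

Letter goes x, a, d, g, j, m → p (letters move forward 3 places in the alphabet, wrapping Z→A).
Second component: +11 each step, so 34, 45, 56, 67, 78, 89 → 100.
Colour: orange, green, purple, orange, green, purple → orange (repeats orange → green → purple).
So the next tag is p-100-orange.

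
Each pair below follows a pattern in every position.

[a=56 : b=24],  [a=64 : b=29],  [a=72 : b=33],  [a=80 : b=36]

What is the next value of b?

38

A: +8 each step, so 56, 64, 72, 80 → 88.
B: differences are 5, 4, 3, … (decreasing by 1 each time); 24, 29, 33, 36 → 38.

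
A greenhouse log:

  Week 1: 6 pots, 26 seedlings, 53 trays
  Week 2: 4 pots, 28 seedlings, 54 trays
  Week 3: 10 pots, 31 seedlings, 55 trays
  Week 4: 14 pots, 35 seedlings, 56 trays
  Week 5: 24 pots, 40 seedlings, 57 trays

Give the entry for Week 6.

Pots goes 6, 4, 10, 14, 24 → 38 (each term is the sum of the two before it).
Seedlings: 26, 28, 31, 35, 40 → 46 (differences are 2, 3, 4, … (increasing by 1 each time)).
Trays: +1 each step; 53, 54, 55, 56, 57 → 58.
So the next line is 38 pots, 46 seedlings, 58 trays.

38 pots, 46 seedlings, 58 trays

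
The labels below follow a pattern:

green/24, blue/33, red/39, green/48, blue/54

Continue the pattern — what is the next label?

For the colour, repeats green → blue → red: green, blue, red, green, blue → red.
For the second component, alternating steps +9, +6, +9, +6, …: 24, 33, 39, 48, 54 → 63.
Putting it together: red/63.

red/63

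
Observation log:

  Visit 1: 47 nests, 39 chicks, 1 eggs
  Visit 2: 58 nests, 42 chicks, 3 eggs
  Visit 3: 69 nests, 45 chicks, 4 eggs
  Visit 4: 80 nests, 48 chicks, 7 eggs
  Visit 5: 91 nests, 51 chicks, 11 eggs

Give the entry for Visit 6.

For the nests, +11 each step: 47, 58, 69, 80, 91 → 102.
For the chicks, +3 each step: 39, 42, 45, 48, 51 → 54.
Eggs: 1, 3, 4, 7, 11 → 18 (each term is the sum of the two before it).
Putting it together: 102 nests, 54 chicks, 18 eggs.

102 nests, 54 chicks, 18 eggs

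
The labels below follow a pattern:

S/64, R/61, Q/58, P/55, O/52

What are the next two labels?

N/49, M/46

Letter: S, R, Q, P, O → N → M (letters move back 1 place in the alphabet).
For the second component, −3 each step: 64, 61, 58, 55, 52 → 49 → 46.
Putting the parts together: N/49 and then M/46.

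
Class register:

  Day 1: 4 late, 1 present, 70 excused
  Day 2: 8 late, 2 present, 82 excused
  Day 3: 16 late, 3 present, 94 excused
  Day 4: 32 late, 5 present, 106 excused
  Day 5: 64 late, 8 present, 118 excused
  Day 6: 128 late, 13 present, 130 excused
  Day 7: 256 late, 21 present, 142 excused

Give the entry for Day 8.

For the late, ×2 each step: 4, 8, 16, 32, 64, 128, 256 → 512.
Present: each term is the sum of the two before it, so 1, 2, 3, 5, 8, 13, 21 → 34.
Excused — +12 each step: 70, 82, 94, 106, 118, 130, 142 → 154.
Combining the parts gives 512 late, 34 present, 154 excused.

512 late, 34 present, 154 excused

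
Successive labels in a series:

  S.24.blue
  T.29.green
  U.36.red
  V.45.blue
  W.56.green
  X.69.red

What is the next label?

Letter: letters move forward 1 place in the alphabet; S, T, U, V, W, X → Y.
For the second component, differences are 5, 7, 9, … (increasing by 2 each time): 24, 29, 36, 45, 56, 69 → 84.
Colour: repeats blue → green → red, so blue, green, red, blue, green, red → blue.
Combining the parts gives Y.84.blue.

Y.84.blue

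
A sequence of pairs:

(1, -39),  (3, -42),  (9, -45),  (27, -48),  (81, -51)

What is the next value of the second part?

For the first part, ×3 each step: 1, 3, 9, 27, 81 → 243.
Second part: −3 each step; -39, -42, -45, -48, -51 → -54.

-54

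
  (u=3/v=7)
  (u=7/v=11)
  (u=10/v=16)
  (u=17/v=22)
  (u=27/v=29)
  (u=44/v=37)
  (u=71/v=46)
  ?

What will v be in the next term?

V: 7, 11, 16, 22, 29, 37, 46 → 56 (differences are 4, 5, 6, … (increasing by 1 each time)).

56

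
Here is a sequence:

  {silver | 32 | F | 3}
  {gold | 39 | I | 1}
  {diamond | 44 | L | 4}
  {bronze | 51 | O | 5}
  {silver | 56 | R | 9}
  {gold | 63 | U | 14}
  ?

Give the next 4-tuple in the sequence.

Rank: repeats silver → gold → diamond → bronze; silver, gold, diamond, bronze, silver, gold → diamond.
For the second slot, alternating steps +7, +5, +7, +5, …: 32, 39, 44, 51, 56, 63 → 68.
Letter: letters move forward 3 places in the alphabet; F, I, L, O, R, U → X.
Fourth slot: each term is the sum of the two before it; 3, 1, 4, 5, 9, 14 → 23.
Combining the parts gives {diamond | 68 | X | 23}.

{diamond | 68 | X | 23}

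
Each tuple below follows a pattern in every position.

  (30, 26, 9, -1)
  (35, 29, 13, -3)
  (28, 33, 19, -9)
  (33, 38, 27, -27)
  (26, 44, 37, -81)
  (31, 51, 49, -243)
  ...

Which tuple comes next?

First part: alternating steps +5, −7, +5, −7, …; 30, 35, 28, 33, 26, 31 → 24.
Second part: differences are 3, 4, 5, … (increasing by 1 each time), so 26, 29, 33, 38, 44, 51 → 59.
Third part: differences are 4, 6, 8, … (increasing by 2 each time); 9, 13, 19, 27, 37, 49 → 63.
For the fourth part, ×3 each step: -1, -3, -9, -27, -81, -243 → -729.
So the next tuple is (24, 59, 63, -729).

(24, 59, 63, -729)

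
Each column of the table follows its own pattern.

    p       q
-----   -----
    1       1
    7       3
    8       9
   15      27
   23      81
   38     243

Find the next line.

For the column p, each term is the sum of the two before it: 1, 7, 8, 15, 23, 38 → 61.
For the column q, ×3 each step: 1, 3, 9, 27, 81, 243 → 729.
Combining the parts gives 61  729.

61  729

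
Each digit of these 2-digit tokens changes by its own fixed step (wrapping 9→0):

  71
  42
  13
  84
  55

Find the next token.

26

First digit: −3 each step, mod 10; 7, 4, 1, 8, 5 → 2.
Second digit: 1, 2, 3, 4, 5 → 6 (+1 each step, mod 10).
Combining the parts gives 26.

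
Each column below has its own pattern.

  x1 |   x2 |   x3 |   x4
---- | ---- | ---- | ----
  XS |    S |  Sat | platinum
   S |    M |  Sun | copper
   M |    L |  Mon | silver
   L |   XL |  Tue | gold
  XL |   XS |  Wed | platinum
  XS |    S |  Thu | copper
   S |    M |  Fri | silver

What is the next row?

Column x1: XS, S, M, L, XL, XS, S → M (repeats XS → S → M → L → XL).
Column x2: repeats S → M → L → XL → XS, so S, M, L, XL, XS, S, M → L.
Column x3 — runs through the weekdays Mon→Sun: Sat, Sun, Mon, Tue, Wed, Thu, Fri → Sat.
For the column x4, repeats platinum → copper → silver → gold: platinum, copper, silver, gold, platinum, copper, silver → gold.
Combining the parts gives M  L  Sat  gold.

M  L  Sat  gold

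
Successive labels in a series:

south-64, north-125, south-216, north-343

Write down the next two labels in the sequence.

south-512, north-729

Direction goes south, north, south, north → south → north (alternates south ↔ north).
Second component goes 64, 125, 216, 343 → 512 → 729 (perfect cubes: 4³, 5³, 6³, …).
So the next two labels are south-512 and north-729.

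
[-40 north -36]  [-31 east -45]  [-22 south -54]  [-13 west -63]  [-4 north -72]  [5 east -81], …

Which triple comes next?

[14 south -90]

First part goes -40, -31, -22, -13, -4, 5 → 14 (+9 each step).
Direction: north, east, south, west, north, east → south (repeats north → east → south → west).
Third part: −9 each step, so -36, -45, -54, -63, -72, -81 → -90.
So the next triple is [14 south -90].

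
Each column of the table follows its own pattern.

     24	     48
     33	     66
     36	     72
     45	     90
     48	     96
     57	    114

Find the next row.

60  120

For the first component, alternating steps +9, +3, +9, +3, …: 24, 33, 36, 45, 48, 57 → 60.
Second component: 48, 66, 72, 90, 96, 114 → 120 (always 2 × the first component).
Combining the parts gives 60  120.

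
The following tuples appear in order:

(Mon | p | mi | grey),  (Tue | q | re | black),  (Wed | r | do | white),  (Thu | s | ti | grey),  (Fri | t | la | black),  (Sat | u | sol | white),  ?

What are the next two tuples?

(Sun | v | fa | grey), (Mon | w | mi | black)

Day — runs through the weekdays Mon→Sun: Mon, Tue, Wed, Thu, Fri, Sat → Sun → Mon.
For the letter, letters move forward 1 place in the alphabet: p, q, r, s, t, u → v → w.
For the note, runs backward through the solfège scale do→ti: mi, re, do, ti, la, sol → fa → mi.
Shade: repeats grey → black → white; grey, black, white, grey, black, white → grey → black.
Putting the parts together: (Sun | v | fa | grey) and then (Mon | w | mi | black).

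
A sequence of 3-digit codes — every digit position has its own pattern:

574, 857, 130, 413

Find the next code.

796

First digit goes 5, 8, 1, 4 → 7 (+3 each step, mod 10).
Second digit: 7, 5, 3, 1 → 9 (−2 each step, mod 10).
Third digit: +3 each step, mod 10; 4, 7, 0, 3 → 6.
So the next code is 796.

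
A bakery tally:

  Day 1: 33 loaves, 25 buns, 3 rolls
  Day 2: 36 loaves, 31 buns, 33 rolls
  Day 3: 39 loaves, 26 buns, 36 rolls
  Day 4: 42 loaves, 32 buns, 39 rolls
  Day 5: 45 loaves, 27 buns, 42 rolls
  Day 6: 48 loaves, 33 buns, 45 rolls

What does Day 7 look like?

Loaves goes 33, 36, 39, 42, 45, 48 → 51 (+3 each step).
Buns: 25, 31, 26, 32, 27, 33 → 28 (alternating steps +6, −5, +6, −5, …).
For the rolls, always the previous value of the loaves: 3, 33, 36, 39, 42, 45 → 48.
Combining the parts gives 51 loaves, 28 buns, 48 rolls.

51 loaves, 28 buns, 48 rolls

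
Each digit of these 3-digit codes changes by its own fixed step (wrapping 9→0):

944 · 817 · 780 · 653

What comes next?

526

First digit: −1 each step, mod 10; 9, 8, 7, 6 → 5.
For the second digit, −3 each step, mod 10: 4, 1, 8, 5 → 2.
For the third digit, +3 each step, mod 10: 4, 7, 0, 3 → 6.
So the next code is 526.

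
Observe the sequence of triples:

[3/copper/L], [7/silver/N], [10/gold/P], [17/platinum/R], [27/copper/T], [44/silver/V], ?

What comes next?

[71/gold/X]

First component: 3, 7, 10, 17, 27, 44 → 71 (each term is the sum of the two before it).
Metal — repeats copper → silver → gold → platinum: copper, silver, gold, platinum, copper, silver → gold.
Letter: letters move forward 2 places in the alphabet; L, N, P, R, T, V → X.
Putting it together: [71/gold/X].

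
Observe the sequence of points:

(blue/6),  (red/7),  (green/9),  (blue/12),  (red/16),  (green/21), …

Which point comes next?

(blue/27)

Colour: blue, red, green, blue, red, green → blue (repeats blue → red → green).
Second value: differences are 1, 2, 3, … (increasing by 1 each time); 6, 7, 9, 12, 16, 21 → 27.
So the next point is (blue/27).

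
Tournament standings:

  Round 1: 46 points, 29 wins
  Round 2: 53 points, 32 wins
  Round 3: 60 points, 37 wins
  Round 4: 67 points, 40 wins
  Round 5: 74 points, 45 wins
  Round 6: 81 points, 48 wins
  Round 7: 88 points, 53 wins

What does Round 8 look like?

Points: 46, 53, 60, 67, 74, 81, 88 → 95 (+7 each step).
Wins: alternating steps +3, +5, +3, +5, …; 29, 32, 37, 40, 45, 48, 53 → 56.
Putting it together: 95 points, 56 wins.

95 points, 56 wins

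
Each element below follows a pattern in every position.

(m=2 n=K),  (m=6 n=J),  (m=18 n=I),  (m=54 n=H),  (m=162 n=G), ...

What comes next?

M: 2, 6, 18, 54, 162 → 486 (×3 each step).
N: letters move back 1 place in the alphabet, so K, J, I, H, G → F.
Putting it together: (m=486 n=F).

(m=486 n=F)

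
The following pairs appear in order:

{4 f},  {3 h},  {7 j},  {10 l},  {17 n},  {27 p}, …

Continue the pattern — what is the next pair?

For the first part, each term is the sum of the two before it: 4, 3, 7, 10, 17, 27 → 44.
Letter: letters move forward 2 places in the alphabet; f, h, j, l, n, p → r.
Putting it together: {44 r}.

{44 r}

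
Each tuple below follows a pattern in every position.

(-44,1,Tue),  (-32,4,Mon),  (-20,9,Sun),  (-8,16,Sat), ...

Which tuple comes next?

(4,25,Fri)

First slot: -44, -32, -20, -8 → 4 (+12 each step).
Second slot: 1, 4, 9, 16 → 25 (perfect squares: 1², 2², 3², …).
Day: runs backward through the weekdays Mon→Sun, so Tue, Mon, Sun, Sat → Fri.
Putting it together: (4,25,Fri).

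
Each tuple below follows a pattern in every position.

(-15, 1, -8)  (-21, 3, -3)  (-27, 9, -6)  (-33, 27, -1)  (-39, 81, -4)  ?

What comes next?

(-45, 243, 1)

First component — −6 each step: -15, -21, -27, -33, -39 → -45.
Second component: ×3 each step; 1, 3, 9, 27, 81 → 243.
Third component — alternating steps +5, −3, +5, −3, …: -8, -3, -6, -1, -4 → 1.
Putting it together: (-45, 243, 1).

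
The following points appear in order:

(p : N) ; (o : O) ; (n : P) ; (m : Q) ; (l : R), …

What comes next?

(k : S)

First letter: letters move back 1 place in the alphabet, so p, o, n, m, l → k.
Second letter: letters move forward 1 place in the alphabet, so N, O, P, Q, R → S.
Putting it together: (k : S).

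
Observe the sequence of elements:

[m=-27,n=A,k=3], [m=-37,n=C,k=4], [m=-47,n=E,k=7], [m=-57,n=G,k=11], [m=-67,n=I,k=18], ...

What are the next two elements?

[m=-77,n=K,k=29], [m=-87,n=M,k=47]

M — −10 each step: -27, -37, -47, -57, -67 → -77 → -87.
N — letters move forward 2 places in the alphabet: A, C, E, G, I → K → M.
K: each term is the sum of the two before it; 3, 4, 7, 11, 18 → 29 → 47.
Putting the parts together: [m=-77,n=K,k=29] and then [m=-87,n=M,k=47].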